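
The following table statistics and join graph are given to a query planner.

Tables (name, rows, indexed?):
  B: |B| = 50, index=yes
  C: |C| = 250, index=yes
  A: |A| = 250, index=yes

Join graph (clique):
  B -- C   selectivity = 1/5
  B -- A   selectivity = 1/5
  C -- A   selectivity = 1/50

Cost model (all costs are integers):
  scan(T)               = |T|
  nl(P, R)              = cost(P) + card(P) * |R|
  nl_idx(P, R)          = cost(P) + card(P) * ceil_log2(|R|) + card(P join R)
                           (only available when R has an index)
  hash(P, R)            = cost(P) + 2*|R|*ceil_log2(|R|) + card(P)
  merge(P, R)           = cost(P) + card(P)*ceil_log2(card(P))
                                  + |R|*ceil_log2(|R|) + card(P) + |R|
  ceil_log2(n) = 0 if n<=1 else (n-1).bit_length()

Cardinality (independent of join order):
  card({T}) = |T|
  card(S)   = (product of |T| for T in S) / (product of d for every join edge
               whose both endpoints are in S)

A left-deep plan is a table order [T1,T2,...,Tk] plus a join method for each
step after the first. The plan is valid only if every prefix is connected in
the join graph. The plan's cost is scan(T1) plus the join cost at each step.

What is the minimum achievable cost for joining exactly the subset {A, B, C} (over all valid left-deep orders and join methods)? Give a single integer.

Selinger DP over subsets of {A,B,C}:
  {B}: scan cost=50, card=50
  {C}: scan cost=250, card=250
  {A}: scan cost=250, card=250
  {BC}: card=2500; try (B,hash)→1100, (C,merge)→2650, (B,merge)→2850, (C,nl_idx)→2950, (C,hash)→4100, (B,nl_idx)→4250 …(+2); best=1100 via (B,hash)
  {AB}: card=2500; try (B,hash)→1100, (A,merge)→2650, (B,merge)→2850, (A,nl_idx)→2950, (A,hash)→4100, (B,nl_idx)→4250 …(+2); best=1100 via (B,hash)
  {AC}: card=1250; try (C,nl_idx)→3500, (A,nl_idx)→3500, (C,hash)→4500, (A,hash)→4500, (C,merge)→4750, (A,merge)→4750 …(+2); best=3500 via (C,nl_idx)
  {ABC}: card=2500; try (B,hash)→5350, (C,hash)→7600, (A,hash)→7600, (B,nl_idx)→13500, (B,merge)→18850, (C,nl_idx)→23600 …(+6); best=5350 via (B,hash)

5350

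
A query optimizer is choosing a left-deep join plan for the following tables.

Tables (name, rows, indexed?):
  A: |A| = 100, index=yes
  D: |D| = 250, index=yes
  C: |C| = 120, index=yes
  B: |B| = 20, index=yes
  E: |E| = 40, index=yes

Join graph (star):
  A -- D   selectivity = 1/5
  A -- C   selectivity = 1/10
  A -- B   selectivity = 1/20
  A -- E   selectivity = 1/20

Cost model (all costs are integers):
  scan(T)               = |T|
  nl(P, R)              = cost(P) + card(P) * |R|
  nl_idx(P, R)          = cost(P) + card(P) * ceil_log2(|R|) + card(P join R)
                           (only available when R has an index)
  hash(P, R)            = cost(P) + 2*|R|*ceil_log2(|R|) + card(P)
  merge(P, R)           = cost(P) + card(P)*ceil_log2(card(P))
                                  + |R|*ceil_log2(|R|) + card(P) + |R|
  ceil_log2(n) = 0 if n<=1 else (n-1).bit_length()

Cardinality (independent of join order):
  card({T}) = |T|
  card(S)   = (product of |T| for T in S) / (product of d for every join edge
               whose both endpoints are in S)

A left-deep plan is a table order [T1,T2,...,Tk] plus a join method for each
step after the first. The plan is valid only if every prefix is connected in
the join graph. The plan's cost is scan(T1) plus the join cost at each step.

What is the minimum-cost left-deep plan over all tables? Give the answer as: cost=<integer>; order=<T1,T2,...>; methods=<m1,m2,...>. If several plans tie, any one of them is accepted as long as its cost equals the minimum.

cost=9120; order=B,A,E,C,D; methods=nl_idx,hash,hash,hash

Selinger DP (subsets sized 1..n):
  {A}: scan cost=100, card=100
  {D}: scan cost=250, card=250
  {C}: scan cost=120, card=120
  {B}: scan cost=20, card=20
  {E}: scan cost=40, card=40
  {AD}: card=5000; try (A,hash)→1900, (D,merge)→3150, (A,merge)→3300, (D,hash)→4200, (D,nl_idx)→5900, (A,nl_idx)→7000 …(+2); best=1900 via (A,hash)
  {AC}: card=1200; try (A,hash)→1640, (C,merge)→1860, (C,hash)→1880, (A,merge)→1880, (C,nl_idx)→2000, (A,nl_idx)→2160 …(+2); best=1640 via (A,hash)
  {AB}: card=100; try (A,nl_idx)→260, (B,hash)→400, (B,nl_idx)→700, (A,merge)→940, (B,merge)→1020, (A,hash)→1440 …(+2); best=260 via (A,nl_idx)
  {AE}: card=200; try (A,nl_idx)→520, (E,hash)→680, (E,nl_idx)→900, (A,merge)→1120, (E,merge)→1180, (A,hash)→1480 …(+2); best=520 via (A,nl_idx)
  {ACD}: card=60000; try (D,hash)→6840, (C,hash)→8580, (D,merge)→18290, (D,nl_idx)→71240, (C,merge)→72860, (C,nl_idx)→96900 …(+2); best=6840 via (D,hash)
  {ABD}: card=5000; try (D,merge)→3310, (D,hash)→4360, (D,nl_idx)→6060, (B,hash)→7100, (D,nl)→25260, (B,nl_idx)→31900 …(+2); best=3310 via (D,merge)
  {ADE}: card=10000; try (D,merge)→4570, (D,hash)→4720, (E,hash)→7380, (D,nl_idx)→12120, (E,nl_idx)→41900, (D,nl)→50520 …(+2); best=4570 via (D,merge)
  {ABC}: card=1200; try (C,merge)→2020, (C,hash)→2040, (C,nl_idx)→2160, (B,hash)→3040, (B,nl_idx)→8840, (C,nl)→12260 …(+2); best=2020 via (C,merge)
  {ACE}: card=2400; try (C,hash)→2400, (C,merge)→3280, (E,hash)→3320, (C,nl_idx)→4320, (E,nl_idx)→11240, (E,merge)→16320 …(+2); best=2400 via (C,hash)
  {ABE}: card=200; try (E,hash)→840, (B,hash)→920, (E,nl_idx)→1060, (E,merge)→1340, (B,nl_idx)→1720, (B,merge)→2440 …(+2); best=840 via (E,hash)
  {ABCD}: card=60000; try (D,hash)→7220, (C,hash)→9990, (D,merge)→18670, (B,hash)→67040, (D,nl_idx)→71620, (C,merge)→74270 …(+6); best=7220 via (D,hash)
  {ACDE}: card=120000; try (D,hash)→8800, (C,hash)→16250, (D,merge)→35850, (E,hash)→67320, (D,nl_idx)→141600, (C,merge)→155530 …(+6); best=8800 via (D,hash)
  {ABDE}: card=10000; try (D,merge)→4890, (D,hash)→5040, (E,hash)→8790, (D,nl_idx)→12440, (B,hash)→14770, (E,nl_idx)→43310 …(+6); best=4890 via (D,merge)
  {ABCE}: card=2400; try (C,hash)→2720, (C,merge)→3600, (E,hash)→3700, (C,nl_idx)→4640, (B,hash)→5000, (E,nl_idx)→11620 …(+6); best=2720 via (C,hash)
  {ABCDE}: card=120000; try (D,hash)→9120, (C,hash)→16570, (D,merge)→36170, (E,hash)→67700, (B,hash)→129000, (D,nl_idx)→141920 …(+10); best=9120 via (D,hash)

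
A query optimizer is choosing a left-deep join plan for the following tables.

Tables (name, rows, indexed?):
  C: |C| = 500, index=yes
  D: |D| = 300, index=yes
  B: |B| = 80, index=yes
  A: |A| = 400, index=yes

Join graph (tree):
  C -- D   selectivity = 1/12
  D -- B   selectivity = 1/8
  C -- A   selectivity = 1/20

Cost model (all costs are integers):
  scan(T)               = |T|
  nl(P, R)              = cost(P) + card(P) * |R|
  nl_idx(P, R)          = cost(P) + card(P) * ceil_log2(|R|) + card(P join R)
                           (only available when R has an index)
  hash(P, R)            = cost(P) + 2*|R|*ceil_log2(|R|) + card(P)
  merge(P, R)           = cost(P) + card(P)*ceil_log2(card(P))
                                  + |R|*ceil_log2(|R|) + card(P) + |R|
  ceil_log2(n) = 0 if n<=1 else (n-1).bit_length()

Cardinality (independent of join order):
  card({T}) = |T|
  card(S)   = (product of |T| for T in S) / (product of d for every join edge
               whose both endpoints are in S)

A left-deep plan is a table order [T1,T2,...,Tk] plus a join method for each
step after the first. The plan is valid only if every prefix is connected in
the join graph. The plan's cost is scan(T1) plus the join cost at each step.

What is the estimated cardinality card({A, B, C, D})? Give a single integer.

Tables in S: A(400), B(80), C(500), D(300)
Edges inside S: C-D(d=12), D-B(d=8), C-A(d=20)
numerator = 400 * 80 * 500 * 300 = 4800000000
denominator = 12 * 8 * 20 = 1920
card(S) = 4800000000 / 1920 = 2500000

2500000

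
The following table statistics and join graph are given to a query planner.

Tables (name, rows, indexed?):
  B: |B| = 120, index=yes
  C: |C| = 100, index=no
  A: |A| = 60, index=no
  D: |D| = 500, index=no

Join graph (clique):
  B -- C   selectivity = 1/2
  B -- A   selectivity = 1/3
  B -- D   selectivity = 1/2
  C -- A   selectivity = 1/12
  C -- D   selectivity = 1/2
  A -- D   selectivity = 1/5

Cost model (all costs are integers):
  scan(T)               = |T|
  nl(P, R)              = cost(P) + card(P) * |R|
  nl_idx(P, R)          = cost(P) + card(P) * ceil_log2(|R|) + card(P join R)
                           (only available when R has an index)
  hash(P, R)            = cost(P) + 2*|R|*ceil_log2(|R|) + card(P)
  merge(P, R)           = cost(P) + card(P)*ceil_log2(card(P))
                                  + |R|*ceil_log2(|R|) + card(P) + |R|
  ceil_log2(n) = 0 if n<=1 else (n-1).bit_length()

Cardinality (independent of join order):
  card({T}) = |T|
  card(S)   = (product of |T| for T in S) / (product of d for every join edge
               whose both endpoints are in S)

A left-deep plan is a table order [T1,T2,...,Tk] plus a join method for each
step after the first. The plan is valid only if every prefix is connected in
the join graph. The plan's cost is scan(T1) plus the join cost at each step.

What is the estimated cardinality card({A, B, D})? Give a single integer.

120000

Tables in S: A(60), B(120), D(500)
Edges inside S: B-A(d=3), B-D(d=2), A-D(d=5)
numerator = 60 * 120 * 500 = 3600000
denominator = 3 * 2 * 5 = 30
card(S) = 3600000 / 30 = 120000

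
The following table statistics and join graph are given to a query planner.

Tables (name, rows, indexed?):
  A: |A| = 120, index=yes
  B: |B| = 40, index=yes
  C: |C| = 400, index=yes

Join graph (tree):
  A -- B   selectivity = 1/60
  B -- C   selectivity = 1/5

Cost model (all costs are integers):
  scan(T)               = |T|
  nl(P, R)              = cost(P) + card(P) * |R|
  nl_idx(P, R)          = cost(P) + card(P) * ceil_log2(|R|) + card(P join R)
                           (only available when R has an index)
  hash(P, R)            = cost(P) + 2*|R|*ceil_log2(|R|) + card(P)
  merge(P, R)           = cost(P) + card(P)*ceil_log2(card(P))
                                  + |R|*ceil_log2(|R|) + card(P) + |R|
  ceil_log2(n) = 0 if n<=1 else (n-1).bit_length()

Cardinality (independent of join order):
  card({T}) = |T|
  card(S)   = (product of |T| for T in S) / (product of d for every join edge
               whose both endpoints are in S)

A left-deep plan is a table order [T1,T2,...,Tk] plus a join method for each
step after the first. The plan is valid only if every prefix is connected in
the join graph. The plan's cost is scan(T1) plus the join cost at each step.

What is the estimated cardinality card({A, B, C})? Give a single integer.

6400

Tables in S: A(120), B(40), C(400)
Edges inside S: A-B(d=60), B-C(d=5)
numerator = 120 * 40 * 400 = 1920000
denominator = 60 * 5 = 300
card(S) = 1920000 / 300 = 6400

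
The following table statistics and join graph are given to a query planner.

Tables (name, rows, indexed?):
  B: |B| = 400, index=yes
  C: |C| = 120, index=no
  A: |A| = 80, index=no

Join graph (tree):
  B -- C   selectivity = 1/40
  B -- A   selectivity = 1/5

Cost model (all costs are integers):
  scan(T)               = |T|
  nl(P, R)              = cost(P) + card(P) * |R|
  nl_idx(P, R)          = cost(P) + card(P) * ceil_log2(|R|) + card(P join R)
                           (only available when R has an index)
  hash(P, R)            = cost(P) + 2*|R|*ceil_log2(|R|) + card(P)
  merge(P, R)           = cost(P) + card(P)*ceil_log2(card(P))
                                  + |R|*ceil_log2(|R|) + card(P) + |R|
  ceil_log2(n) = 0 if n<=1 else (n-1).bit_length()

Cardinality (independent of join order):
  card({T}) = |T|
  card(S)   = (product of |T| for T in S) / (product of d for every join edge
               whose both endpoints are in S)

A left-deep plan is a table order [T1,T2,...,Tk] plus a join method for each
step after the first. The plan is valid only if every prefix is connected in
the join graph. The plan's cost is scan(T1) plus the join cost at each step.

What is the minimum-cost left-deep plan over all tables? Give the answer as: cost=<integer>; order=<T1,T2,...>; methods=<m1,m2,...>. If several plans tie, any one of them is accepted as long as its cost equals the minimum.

Selinger DP (subsets sized 1..n):
  {B}: scan cost=400, card=400
  {C}: scan cost=120, card=120
  {A}: scan cost=80, card=80
  {BC}: card=1200; try (B,nl_idx)→2400, (C,hash)→2480, (B,merge)→5080, (C,merge)→5360, (B,hash)→7440, (B,nl)→48120 …(+1); best=2400 via (B,nl_idx)
  {AB}: card=6400; try (A,hash)→1920, (B,merge)→4720, (A,merge)→5040, (B,nl_idx)→7200, (B,hash)→7360, (B,nl)→32080 …(+1); best=1920 via (A,hash)
  {ABC}: card=19200; try (A,hash)→4720, (C,hash)→10000, (A,merge)→17440, (C,merge)→92480, (A,nl)→98400, (C,nl)→769920; best=4720 via (A,hash)

cost=4720; order=C,B,A; methods=nl_idx,hash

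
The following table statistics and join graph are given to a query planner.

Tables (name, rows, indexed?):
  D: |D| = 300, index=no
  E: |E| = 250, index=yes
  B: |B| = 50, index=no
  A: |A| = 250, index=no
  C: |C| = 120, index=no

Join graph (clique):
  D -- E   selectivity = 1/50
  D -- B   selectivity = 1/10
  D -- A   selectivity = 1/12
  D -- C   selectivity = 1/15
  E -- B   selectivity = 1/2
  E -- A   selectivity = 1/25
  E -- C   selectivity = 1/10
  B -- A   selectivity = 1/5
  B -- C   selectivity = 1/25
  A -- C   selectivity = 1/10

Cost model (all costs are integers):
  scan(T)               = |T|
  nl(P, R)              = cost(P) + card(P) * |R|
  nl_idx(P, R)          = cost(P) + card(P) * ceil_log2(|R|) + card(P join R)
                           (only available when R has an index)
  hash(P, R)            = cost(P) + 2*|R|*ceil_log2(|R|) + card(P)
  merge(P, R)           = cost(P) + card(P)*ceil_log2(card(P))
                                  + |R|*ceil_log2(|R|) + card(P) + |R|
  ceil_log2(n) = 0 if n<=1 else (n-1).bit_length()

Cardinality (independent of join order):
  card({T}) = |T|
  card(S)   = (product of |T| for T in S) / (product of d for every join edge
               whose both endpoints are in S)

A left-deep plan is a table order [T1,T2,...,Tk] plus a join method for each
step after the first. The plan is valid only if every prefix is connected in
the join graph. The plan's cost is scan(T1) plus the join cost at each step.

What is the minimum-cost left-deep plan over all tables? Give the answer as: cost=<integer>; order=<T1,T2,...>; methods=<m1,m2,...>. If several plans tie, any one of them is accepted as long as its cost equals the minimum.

cost=10462; order=D,B,C,A,E; methods=hash,hash,hash,nl_idx

Selinger DP (subsets sized 1..n):
  {D}: scan cost=300, card=300
  {E}: scan cost=250, card=250
  {B}: scan cost=50, card=50
  {A}: scan cost=250, card=250
  {C}: scan cost=120, card=120
  {DE}: card=1500; try (E,nl_idx)→4200, (E,hash)→4600, (D,merge)→5500, (E,merge)→5550, (D,hash)→5900, (D,nl)→75250 …(+1); best=4200 via (E,nl_idx)
  {BD}: card=1500; try (B,hash)→1200, (D,merge)→3400, (B,merge)→3650, (D,hash)→5500, (D,nl)→15050, (B,nl)→15300; best=1200 via (B,hash)
  {AD}: card=6250; try (A,hash)→4600, (D,merge)→5500, (A,merge)→5550, (D,hash)→5900, (D,nl)→75250, (A,nl)→75300; best=4600 via (A,hash)
  {CD}: card=2400; try (C,hash)→2280, (D,merge)→4080, (C,merge)→4260, (D,hash)→5640, (D,nl)→36120, (C,nl)→36300; best=2280 via (C,hash)
  {BE}: card=6250; try (B,hash)→1100, (E,merge)→2650, (B,merge)→2850, (E,hash)→4100, (E,nl_idx)→6700, (E,nl)→12550 …(+1); best=1100 via (B,hash)
  {AE}: card=2500; try (E,hash)→4500, (A,hash)→4500, (E,merge)→4750, (E,nl_idx)→4750, (A,merge)→4750, (E,nl)→62750 …(+1); best=4500 via (E,hash)
  {CE}: card=3000; try (C,hash)→2180, (E,merge)→3330, (C,merge)→3460, (E,nl_idx)→4080, (E,hash)→4240, (E,nl)→30120 …(+1); best=2180 via (C,hash)
  {AB}: card=2500; try (B,hash)→1100, (A,merge)→2650, (B,merge)→2850, (A,hash)→4100, (A,nl)→12550, (B,nl)→12750; best=1100 via (B,hash)
  {BC}: card=240; try (B,hash)→840, (C,merge)→1360, (B,merge)→1430, (C,hash)→1780, (C,nl)→6050, (B,nl)→6120; best=840 via (B,hash)
  {AC}: card=3000; try (C,hash)→2180, (A,merge)→3330, (C,merge)→3460, (A,hash)→4240, (A,nl)→30120, (C,nl)→30250; best=2180 via (C,hash)
  {BDE}: card=3750; try (B,hash)→6300, (E,hash)→6700, (D,hash)→12750, (E,nl_idx)→16950, (E,merge)→21450, (B,merge)→22550 …(+4); best=6300 via (B,hash)
  {ADE}: card=1250; try (A,hash)→9700, (D,hash)→12400, (E,hash)→14850, (A,merge)→24450, (D,merge)→40000, (E,nl_idx)→55850 …(+4); best=9700 via (A,hash)
  {CDE}: card=1200; try (C,hash)→7380, (E,hash)→8680, (D,hash)→10580, (E,nl_idx)→22680, (C,merge)→23160, (E,merge)→35730 …(+4); best=7380 via (C,hash)
  {ABD}: card=6250; try (A,hash)→6700, (D,hash)→9000, (B,hash)→11450, (A,merge)→21450, (D,merge)→36600, (B,merge)→92450 …(+3); best=6700 via (A,hash)
  {BCD}: card=480; try (C,hash)→4380, (B,hash)→5280, (D,merge)→6000, (D,hash)→6480, (C,merge)→20160, (B,merge)→33830 …(+3); best=4380 via (C,hash)
  {ACD}: card=5000; try (A,hash)→8680, (D,hash)→10580, (C,hash)→12530, (A,merge)→35730, (D,merge)→44180, (C,merge)→93060 …(+3); best=8680 via (A,hash)
  {ABE}: card=12500; try (E,hash)→7600, (B,hash)→7600, (A,hash)→11350, (E,nl_idx)→33600, (E,merge)→35850, (B,merge)→37350 …(+4); best=7600 via (E,hash)
  {BCE}: card=3000; try (E,hash)→5080, (E,merge)→5250, (E,nl_idx)→5760, (B,hash)→5780, (C,hash)→9030, (B,merge)→41530 …(+4); best=5080 via (E,hash)
  {ACE}: card=3000; try (C,hash)→8680, (E,hash)→9180, (A,hash)→9180, (E,nl_idx)→29180, (C,merge)→37960, (E,merge)→43430 …(+4); best=8680 via (C,hash)
  {ABC}: card=1200; try (A,hash)→5080, (A,merge)→5250, (C,hash)→5280, (B,hash)→5780, (C,merge)→34560, (B,merge)→41530 …(+3); best=5080 via (A,hash)
  {ABDE}: card=625; try (B,hash)→11550, (A,hash)→14050, (E,hash)→16950, (B,merge)→25050, (D,hash)→25500, (A,merge)→57300 …(+7); best=11550 via (B,hash)
  {BCDE}: card=120; try (E,nl_idx)→8340, (E,hash)→8860, (B,hash)→9180, (E,merge)→11430, (C,hash)→11730, (D,hash)→13480 …(+7); best=8340 via (E,nl_idx)
  {ACDE}: card=100; try (A,hash)→12580, (C,hash)→12630, (D,hash)→17080, (E,hash)→17680, (A,merge)→24030, (C,merge)→25660 …(+7); best=12580 via (A,hash)
  {ABCD}: card=200; try (A,hash)→8860, (A,merge)→11430, (D,hash)→11680, (B,hash)→14280, (C,hash)→14630, (D,merge)→22480 …(+6); best=8860 via (A,hash)
  {ABCE}: card=600; try (E,hash)→10280, (A,hash)→12080, (B,hash)→12280, (E,nl_idx)→15280, (E,merge)→21730, (C,hash)→21780 …(+7); best=10280 via (E,hash)
  {ABCDE}: card=2; try (E,nl_idx)→10462, (A,merge)→11550, (A,hash)→12460, (E,merge)→12910, (E,hash)→13060, (B,hash)→13280 …(+10); best=10462 via (E,nl_idx)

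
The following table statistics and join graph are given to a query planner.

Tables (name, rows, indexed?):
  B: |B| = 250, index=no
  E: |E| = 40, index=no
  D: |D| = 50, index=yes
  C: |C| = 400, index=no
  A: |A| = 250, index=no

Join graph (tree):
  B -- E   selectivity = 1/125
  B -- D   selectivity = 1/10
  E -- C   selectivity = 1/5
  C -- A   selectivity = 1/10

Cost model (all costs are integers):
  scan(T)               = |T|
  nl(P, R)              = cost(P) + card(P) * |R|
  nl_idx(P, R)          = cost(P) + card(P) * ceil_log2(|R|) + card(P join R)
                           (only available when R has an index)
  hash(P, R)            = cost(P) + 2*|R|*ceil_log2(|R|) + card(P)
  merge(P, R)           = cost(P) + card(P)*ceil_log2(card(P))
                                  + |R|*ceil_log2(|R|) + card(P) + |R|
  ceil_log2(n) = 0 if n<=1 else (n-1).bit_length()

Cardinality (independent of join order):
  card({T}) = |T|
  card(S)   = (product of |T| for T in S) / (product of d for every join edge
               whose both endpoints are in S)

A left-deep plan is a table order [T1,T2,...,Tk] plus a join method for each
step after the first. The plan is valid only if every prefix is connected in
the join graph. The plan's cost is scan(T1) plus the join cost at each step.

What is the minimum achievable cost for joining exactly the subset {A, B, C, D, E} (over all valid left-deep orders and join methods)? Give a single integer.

Selinger DP over subsets of {A,B,C,D,E}:
  {B}: scan cost=250, card=250
  {E}: scan cost=40, card=40
  {D}: scan cost=50, card=50
  {C}: scan cost=400, card=400
  {A}: scan cost=250, card=250
  {BE}: card=80; try (E,hash)→980, (B,merge)→2570, (E,merge)→2780, (B,hash)→4080, (B,nl)→10040, (E,nl)→10250; best=980 via (E,hash)
  {BD}: card=1250; try (D,hash)→1100, (B,merge)→2650, (D,merge)→2850, (D,nl_idx)→3000, (B,hash)→4100, (B,nl)→12550 …(+1); best=1100 via (D,hash)
  {CE}: card=3200; try (E,hash)→1280, (C,merge)→4320, (E,merge)→4680, (C,hash)→7280, (C,nl)→16040, (E,nl)→16400; best=1280 via (E,hash)
  {AC}: card=10000; try (A,hash)→4800, (C,merge)→6500, (A,merge)→6650, (C,hash)→7700, (C,nl)→100250, (A,nl)→100400; best=4800 via (A,hash)
  {BDE}: card=400; try (D,hash)→1660, (D,nl_idx)→1860, (D,merge)→1970, (E,hash)→2830, (D,nl)→4980, (E,merge)→16380 …(+1); best=1660 via (D,hash)
  {BCE}: card=6400; try (C,merge)→5620, (C,hash)→8260, (B,hash)→8480, (C,nl)→32980, (B,merge)→45130, (B,nl)→801280; best=5620 via (C,merge)
  {ACE}: card=80000; try (A,hash)→8480, (E,hash)→15280, (A,merge)→45130, (E,merge)→155080, (E,nl)→404800, (A,nl)→801280; best=8480 via (A,hash)
  {BCDE}: card=32000; try (C,hash)→9260, (C,merge)→9660, (D,hash)→12620, (D,nl_idx)→76020, (D,merge)→95570, (C,nl)→161660 …(+1); best=9260 via (C,hash)
  {ABCE}: card=160000; try (A,hash)→16020, (B,hash)→92480, (A,merge)→97470, (B,merge)→1450730, (A,nl)→1605620, (B,nl)→20008480; best=16020 via (A,hash)
  {ABCDE}: card=800000; try (A,hash)→45260, (D,hash)→176620, (A,merge)→523510, (D,nl_idx)→1776020, (D,merge)→3056370, (A,nl)→8009260 …(+1); best=45260 via (A,hash)

45260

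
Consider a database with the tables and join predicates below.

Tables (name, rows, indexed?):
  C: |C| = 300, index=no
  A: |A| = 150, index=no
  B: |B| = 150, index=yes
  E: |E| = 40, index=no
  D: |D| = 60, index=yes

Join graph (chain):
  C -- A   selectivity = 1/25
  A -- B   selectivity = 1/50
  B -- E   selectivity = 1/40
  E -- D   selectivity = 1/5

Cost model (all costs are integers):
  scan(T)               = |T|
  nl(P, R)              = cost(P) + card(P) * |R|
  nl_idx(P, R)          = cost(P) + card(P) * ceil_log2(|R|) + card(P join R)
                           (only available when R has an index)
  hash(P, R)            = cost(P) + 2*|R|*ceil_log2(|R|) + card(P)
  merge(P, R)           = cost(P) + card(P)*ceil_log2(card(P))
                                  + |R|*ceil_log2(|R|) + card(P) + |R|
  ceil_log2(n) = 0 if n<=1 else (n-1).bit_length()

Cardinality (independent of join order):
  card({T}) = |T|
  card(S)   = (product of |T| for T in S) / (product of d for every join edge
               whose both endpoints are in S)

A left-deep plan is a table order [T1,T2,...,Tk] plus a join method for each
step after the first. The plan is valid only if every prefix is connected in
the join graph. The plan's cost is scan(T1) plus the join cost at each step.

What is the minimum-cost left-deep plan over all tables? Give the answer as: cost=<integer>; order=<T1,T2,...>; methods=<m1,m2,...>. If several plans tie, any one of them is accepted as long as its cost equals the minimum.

cost=14700; order=A,B,E,C,D; methods=nl_idx,hash,hash,hash

Selinger DP (subsets sized 1..n):
  {C}: scan cost=300, card=300
  {A}: scan cost=150, card=150
  {B}: scan cost=150, card=150
  {E}: scan cost=40, card=40
  {D}: scan cost=60, card=60
  {AC}: card=1800; try (A,hash)→3000, (C,merge)→4500, (A,merge)→4650, (C,hash)→5700, (C,nl)→45150, (A,nl)→45300; best=3000 via (A,hash)
  {AB}: card=450; try (B,nl_idx)→1800, (B,hash)→2700, (A,hash)→2700, (B,merge)→2850, (A,merge)→2850, (B,nl)→22650 …(+1); best=1800 via (B,nl_idx)
  {BE}: card=150; try (B,nl_idx)→510, (E,hash)→780, (B,merge)→1670, (E,merge)→1780, (B,hash)→2480, (B,nl)→6040 …(+1); best=510 via (B,nl_idx)
  {DE}: card=480; try (E,hash)→600, (D,merge)→740, (E,merge)→760, (D,nl_idx)→760, (D,hash)→800, (D,nl)→2440 …(+1); best=600 via (E,hash)
  {ABC}: card=5400; try (B,hash)→7200, (C,hash)→7650, (C,merge)→9300, (B,nl_idx)→22800, (B,merge)→25950, (C,nl)→136800 …(+1); best=7200 via (B,hash)
  {ABE}: card=450; try (E,hash)→2730, (A,hash)→3060, (A,merge)→3210, (E,merge)→6580, (E,nl)→19800, (A,nl)→23010; best=2730 via (E,hash)
  {BDE}: card=1800; try (D,hash)→1380, (D,merge)→2280, (D,nl_idx)→3210, (B,hash)→3480, (B,nl_idx)→6240, (B,merge)→6750 …(+2); best=1380 via (D,hash)
  {ABCE}: card=5400; try (C,hash)→8580, (C,merge)→10230, (E,hash)→13080, (E,merge)→83080, (C,nl)→137730, (E,nl)→223200; best=8580 via (C,hash)
  {ABDE}: card=5400; try (D,hash)→3900, (A,hash)→5580, (D,merge)→7650, (D,nl_idx)→10830, (A,merge)→24330, (D,nl)→29730 …(+1); best=3900 via (D,hash)
  {ABCDE}: card=64800; try (D,hash)→14700, (C,hash)→14700, (C,merge)→82500, (D,merge)→84600, (D,nl_idx)→105780, (D,nl)→332580 …(+1); best=14700 via (D,hash)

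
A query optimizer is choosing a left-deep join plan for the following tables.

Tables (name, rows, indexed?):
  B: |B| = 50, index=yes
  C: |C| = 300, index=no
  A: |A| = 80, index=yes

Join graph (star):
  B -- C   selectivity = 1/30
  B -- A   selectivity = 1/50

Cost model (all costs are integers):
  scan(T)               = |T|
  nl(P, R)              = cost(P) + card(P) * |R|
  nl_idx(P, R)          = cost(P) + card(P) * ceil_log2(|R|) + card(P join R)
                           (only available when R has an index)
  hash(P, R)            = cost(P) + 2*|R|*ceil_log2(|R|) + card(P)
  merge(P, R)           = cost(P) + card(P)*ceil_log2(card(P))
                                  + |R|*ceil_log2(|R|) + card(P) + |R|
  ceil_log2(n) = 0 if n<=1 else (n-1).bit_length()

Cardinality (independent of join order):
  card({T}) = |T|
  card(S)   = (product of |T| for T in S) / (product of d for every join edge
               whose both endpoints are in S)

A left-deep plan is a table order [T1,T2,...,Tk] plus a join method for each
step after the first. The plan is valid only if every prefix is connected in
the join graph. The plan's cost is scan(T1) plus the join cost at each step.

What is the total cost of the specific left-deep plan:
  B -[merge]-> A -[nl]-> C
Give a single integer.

step 1: scan B: cost=50, card=50
step 2: join A via merge
    card(P join A) = 50*80/(50) = 80
    cost = 50 + 50*6 + 80*7 + 50 + 80 = 1040
step 3: join C via nl
    card(P join C) = 80*300/(30) = 800
    cost = 1040 + 80*300 = 25040

25040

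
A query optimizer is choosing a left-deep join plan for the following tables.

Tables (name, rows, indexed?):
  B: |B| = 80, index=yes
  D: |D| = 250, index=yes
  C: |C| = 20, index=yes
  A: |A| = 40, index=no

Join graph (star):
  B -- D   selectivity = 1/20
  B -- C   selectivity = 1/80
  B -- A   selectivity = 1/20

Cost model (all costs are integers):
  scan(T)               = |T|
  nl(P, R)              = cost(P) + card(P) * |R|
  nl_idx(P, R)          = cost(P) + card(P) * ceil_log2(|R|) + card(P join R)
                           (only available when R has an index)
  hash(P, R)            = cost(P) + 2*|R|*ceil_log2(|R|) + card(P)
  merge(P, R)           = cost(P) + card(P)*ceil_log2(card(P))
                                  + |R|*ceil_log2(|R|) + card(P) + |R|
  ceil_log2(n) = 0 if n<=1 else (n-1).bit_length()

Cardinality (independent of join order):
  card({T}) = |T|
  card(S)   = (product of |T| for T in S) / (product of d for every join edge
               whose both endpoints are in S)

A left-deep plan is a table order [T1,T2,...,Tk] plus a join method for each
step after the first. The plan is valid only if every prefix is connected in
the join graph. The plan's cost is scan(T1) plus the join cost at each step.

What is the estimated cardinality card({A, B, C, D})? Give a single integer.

Tables in S: A(40), B(80), C(20), D(250)
Edges inside S: B-D(d=20), B-C(d=80), B-A(d=20)
numerator = 40 * 80 * 20 * 250 = 16000000
denominator = 20 * 80 * 20 = 32000
card(S) = 16000000 / 32000 = 500

500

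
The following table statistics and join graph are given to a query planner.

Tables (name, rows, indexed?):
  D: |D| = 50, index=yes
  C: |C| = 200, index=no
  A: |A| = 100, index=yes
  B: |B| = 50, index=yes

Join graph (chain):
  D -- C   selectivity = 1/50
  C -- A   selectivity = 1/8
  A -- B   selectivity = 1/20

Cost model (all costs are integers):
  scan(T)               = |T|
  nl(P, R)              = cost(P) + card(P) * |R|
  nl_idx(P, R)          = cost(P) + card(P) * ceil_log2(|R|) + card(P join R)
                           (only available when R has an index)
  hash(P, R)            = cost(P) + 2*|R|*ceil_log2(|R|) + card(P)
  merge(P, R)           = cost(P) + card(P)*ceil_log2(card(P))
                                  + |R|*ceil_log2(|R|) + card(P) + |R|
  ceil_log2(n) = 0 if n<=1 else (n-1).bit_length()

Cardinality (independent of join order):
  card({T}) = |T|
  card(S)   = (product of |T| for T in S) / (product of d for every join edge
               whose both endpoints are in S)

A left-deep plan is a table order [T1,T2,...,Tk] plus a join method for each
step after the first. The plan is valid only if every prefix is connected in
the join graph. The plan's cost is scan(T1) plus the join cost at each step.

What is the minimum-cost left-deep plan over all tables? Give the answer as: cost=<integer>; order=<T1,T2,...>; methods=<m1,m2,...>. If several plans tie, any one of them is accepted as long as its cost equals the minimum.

Selinger DP (subsets sized 1..n):
  {D}: scan cost=50, card=50
  {C}: scan cost=200, card=200
  {A}: scan cost=100, card=100
  {B}: scan cost=50, card=50
  {CD}: card=200; try (D,hash)→1000, (D,nl_idx)→1600, (C,merge)→2200, (D,merge)→2350, (C,hash)→3300, (C,nl)→10050 …(+1); best=1000 via (D,hash)
  {AC}: card=2500; try (A,hash)→1800, (C,merge)→2700, (A,merge)→2800, (C,hash)→3400, (A,nl_idx)→4100, (C,nl)→20100 …(+1); best=1800 via (A,hash)
  {AB}: card=250; try (A,nl_idx)→650, (B,hash)→800, (B,nl_idx)→950, (A,merge)→1200, (B,merge)→1250, (A,hash)→1500 …(+2); best=650 via (A,nl_idx)
  {ACD}: card=2500; try (A,hash)→2600, (A,merge)→3600, (D,hash)→4900, (A,nl_idx)→4900, (D,nl_idx)→19300, (A,nl)→21000 …(+2); best=2600 via (A,hash)
  {ABC}: card=6250; try (C,hash)→4100, (C,merge)→4700, (B,hash)→4900, (B,nl_idx)→23050, (B,merge)→34650, (C,nl)→50650 …(+1); best=4100 via (C,hash)
  {ABCD}: card=6250; try (B,hash)→5700, (D,hash)→10950, (B,nl_idx)→23850, (B,merge)→35450, (D,nl_idx)→47850, (D,merge)→91950 …(+2); best=5700 via (B,hash)

cost=5700; order=C,D,A,B; methods=hash,hash,hash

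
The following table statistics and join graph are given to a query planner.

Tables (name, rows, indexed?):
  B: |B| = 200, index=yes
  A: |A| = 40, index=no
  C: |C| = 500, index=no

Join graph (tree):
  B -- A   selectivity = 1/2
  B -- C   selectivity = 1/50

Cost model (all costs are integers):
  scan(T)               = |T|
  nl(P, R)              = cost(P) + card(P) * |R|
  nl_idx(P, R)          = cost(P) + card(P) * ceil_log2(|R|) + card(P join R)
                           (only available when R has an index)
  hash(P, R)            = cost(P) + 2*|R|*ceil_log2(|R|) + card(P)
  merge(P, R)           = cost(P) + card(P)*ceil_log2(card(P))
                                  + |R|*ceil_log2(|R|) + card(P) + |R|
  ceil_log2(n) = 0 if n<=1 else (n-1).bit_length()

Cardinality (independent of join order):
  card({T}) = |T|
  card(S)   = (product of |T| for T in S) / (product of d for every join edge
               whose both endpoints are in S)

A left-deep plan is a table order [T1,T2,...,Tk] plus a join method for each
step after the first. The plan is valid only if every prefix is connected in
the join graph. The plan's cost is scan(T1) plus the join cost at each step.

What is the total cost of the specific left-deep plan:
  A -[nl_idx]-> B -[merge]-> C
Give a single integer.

step 1: scan A: cost=40, card=40
step 2: join B via nl_idx
    card(P join B) = 40*200/(2) = 4000
    cost = 40 + 40*8 + 4000 = 4360
step 3: join C via merge
    card(P join C) = 4000*500/(50) = 40000
    cost = 4360 + 4000*12 + 500*9 + 4000 + 500 = 61360

61360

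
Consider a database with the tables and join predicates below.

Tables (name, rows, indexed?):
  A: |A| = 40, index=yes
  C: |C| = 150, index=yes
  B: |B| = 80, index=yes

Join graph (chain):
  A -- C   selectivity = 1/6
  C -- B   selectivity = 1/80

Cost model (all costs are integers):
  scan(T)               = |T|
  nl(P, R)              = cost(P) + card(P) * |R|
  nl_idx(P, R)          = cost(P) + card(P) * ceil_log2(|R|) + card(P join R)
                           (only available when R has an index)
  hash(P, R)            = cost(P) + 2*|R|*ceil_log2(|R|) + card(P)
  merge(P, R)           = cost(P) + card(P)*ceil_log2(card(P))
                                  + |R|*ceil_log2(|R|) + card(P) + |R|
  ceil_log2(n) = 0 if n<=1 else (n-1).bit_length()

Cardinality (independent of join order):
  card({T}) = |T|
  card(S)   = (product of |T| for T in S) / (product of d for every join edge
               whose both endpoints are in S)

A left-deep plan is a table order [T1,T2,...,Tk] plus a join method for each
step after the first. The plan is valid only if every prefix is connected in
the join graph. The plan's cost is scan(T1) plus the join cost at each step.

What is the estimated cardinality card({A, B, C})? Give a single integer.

1000

Tables in S: A(40), B(80), C(150)
Edges inside S: A-C(d=6), C-B(d=80)
numerator = 40 * 80 * 150 = 480000
denominator = 6 * 80 = 480
card(S) = 480000 / 480 = 1000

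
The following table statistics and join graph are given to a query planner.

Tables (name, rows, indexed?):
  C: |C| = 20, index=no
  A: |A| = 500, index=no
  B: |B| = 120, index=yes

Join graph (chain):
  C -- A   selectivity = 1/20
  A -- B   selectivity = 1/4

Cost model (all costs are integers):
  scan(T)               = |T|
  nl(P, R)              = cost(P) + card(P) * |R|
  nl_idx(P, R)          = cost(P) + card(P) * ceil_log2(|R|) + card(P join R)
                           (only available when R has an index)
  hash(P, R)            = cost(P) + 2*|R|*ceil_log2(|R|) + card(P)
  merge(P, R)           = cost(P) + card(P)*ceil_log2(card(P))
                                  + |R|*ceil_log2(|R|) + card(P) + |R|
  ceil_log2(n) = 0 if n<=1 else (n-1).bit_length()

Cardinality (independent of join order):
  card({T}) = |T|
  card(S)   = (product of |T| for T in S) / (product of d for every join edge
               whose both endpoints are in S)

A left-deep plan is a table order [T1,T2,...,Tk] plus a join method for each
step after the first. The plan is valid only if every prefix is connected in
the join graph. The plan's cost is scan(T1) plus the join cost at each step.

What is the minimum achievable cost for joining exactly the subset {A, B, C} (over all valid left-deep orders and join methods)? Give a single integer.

Selinger DP over subsets of {A,B,C}:
  {C}: scan cost=20, card=20
  {A}: scan cost=500, card=500
  {B}: scan cost=120, card=120
  {AC}: card=500; try (C,hash)→1200, (A,merge)→5140, (C,merge)→5620, (A,hash)→9040, (A,nl)→10020, (C,nl)→10500; best=1200 via (C,hash)
  {AB}: card=15000; try (B,hash)→2680, (A,merge)→6080, (B,merge)→6460, (A,hash)→9240, (B,nl_idx)→19000, (A,nl)→60120 …(+1); best=2680 via (B,hash)
  {ABC}: card=15000; try (B,hash)→3380, (B,merge)→7160, (C,hash)→17880, (B,nl_idx)→19700, (B,nl)→61200, (C,merge)→227800 …(+1); best=3380 via (B,hash)

3380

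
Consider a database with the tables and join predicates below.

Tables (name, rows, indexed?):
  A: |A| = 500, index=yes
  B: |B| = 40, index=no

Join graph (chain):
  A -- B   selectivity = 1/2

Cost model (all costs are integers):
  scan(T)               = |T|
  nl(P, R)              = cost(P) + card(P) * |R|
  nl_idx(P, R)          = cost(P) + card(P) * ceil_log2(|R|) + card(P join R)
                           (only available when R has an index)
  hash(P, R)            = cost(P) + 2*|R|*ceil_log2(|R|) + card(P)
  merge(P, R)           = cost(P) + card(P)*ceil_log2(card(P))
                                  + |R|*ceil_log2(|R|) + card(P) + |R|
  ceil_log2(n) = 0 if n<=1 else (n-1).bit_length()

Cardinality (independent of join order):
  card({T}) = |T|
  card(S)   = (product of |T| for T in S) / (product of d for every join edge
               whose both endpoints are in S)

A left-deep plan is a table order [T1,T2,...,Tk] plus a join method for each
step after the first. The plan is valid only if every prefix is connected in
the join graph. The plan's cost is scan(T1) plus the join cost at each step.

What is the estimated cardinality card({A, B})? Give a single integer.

10000

Tables in S: A(500), B(40)
Edges inside S: A-B(d=2)
numerator = 500 * 40 = 20000
denominator = 2 = 2
card(S) = 20000 / 2 = 10000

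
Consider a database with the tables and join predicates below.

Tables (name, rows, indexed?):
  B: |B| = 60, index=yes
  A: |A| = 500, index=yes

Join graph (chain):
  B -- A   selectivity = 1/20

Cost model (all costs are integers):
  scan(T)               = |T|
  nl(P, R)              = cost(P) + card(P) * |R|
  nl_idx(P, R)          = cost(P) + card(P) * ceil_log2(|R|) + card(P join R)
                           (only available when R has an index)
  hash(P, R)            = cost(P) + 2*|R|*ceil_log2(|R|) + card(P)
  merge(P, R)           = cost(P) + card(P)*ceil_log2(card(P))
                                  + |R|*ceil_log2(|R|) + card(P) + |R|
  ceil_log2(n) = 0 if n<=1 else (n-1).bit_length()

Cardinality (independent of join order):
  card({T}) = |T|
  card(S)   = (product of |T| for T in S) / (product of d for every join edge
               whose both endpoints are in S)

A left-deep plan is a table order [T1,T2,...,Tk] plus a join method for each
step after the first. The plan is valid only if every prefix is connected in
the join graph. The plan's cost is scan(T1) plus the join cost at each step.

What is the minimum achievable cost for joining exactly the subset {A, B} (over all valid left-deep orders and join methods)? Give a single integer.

1720

Selinger DP over subsets of {A,B}:
  {B}: scan cost=60, card=60
  {A}: scan cost=500, card=500
  {AB}: card=1500; try (B,hash)→1720, (A,nl_idx)→2100, (B,nl_idx)→5000, (A,merge)→5480, (B,merge)→5920, (A,hash)→9120 …(+2); best=1720 via (B,hash)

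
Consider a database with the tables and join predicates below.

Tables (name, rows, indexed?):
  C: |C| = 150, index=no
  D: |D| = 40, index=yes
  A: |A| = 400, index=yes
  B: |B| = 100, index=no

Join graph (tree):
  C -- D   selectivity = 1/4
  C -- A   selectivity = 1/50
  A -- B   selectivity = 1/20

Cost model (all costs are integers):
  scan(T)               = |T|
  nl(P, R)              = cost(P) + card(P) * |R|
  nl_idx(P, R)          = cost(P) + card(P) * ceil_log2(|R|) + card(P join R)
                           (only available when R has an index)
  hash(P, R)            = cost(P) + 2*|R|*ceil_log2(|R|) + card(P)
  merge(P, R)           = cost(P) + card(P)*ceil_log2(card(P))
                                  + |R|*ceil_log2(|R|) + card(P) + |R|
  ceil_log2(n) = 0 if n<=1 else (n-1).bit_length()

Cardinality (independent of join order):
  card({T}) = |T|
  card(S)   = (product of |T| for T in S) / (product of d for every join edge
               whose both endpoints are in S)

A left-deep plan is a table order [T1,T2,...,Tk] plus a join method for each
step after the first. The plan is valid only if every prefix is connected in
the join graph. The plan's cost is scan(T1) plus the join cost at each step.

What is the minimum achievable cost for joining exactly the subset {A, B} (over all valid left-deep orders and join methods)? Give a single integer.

2200

Selinger DP over subsets of {A,B}:
  {A}: scan cost=400, card=400
  {B}: scan cost=100, card=100
  {AB}: card=2000; try (B,hash)→2200, (A,nl_idx)→3000, (A,merge)→4900, (B,merge)→5200, (A,hash)→7400, (A,nl)→40100 …(+1); best=2200 via (B,hash)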